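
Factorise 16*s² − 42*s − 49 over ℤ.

(2*s − 7)*(8*s + 7)

Need a pair with product 16·(−49) = −784 and sum −42: that's −56 and 14.
Split the middle term: 16*s² − 56*s + 14*s − 49 = 8*s*(2*s − 7) + 7*(2*s − 7).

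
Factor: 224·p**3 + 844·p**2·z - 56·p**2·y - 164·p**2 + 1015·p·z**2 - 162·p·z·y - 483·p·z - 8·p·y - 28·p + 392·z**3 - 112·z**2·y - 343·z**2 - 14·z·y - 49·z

Group: 7·p·(32·p**2 + 84·p·z - 8·p·y - 28·p + 49·z**2 - 14·z·y - 49·z) + (8·z + 1)·(32·p**2 + 84·p·z - 8·p·y - 28·p + 49·z**2 - 14·z·y - 49·z); both groups contain (32·p**2 + 84·p·z - 8·p·y - 28·p + 49·z**2 - 14·z·y - 49·z), so (7·p + 8·z + 1) is a factor with cofactor 32·p**2 + 84·p·z - 8·p·y - 28·p + 49·z**2 - 14·z·y - 49·z.
The cofactor groups again: 32·p**2 + 84·p·z - 8·p·y - 28·p + 49·z**2 - 14·z·y - 49·z = 4·p·(8·p + 7·z - 2·y - 7) + 7·z·(8·p + 7·z - 2·y - 7); both groups contain (8·p + 7·z - 2·y - 7), giving (4·p + 7·z)·(8·p + 7·z - 2·y - 7).

(4·p + 7·z)·(7·p + 8·z + 1)·(8·p + 7·z - 2·y - 7)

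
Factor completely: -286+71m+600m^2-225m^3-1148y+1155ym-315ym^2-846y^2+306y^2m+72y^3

(12y-15m+11)(6y+3m+2)(y+5m-13)

Group: y(72y^2-54ym+90y-45m^2+3m+22) + (5m-13)(72y^2-54ym+90y-45m^2+3m+22); both groups contain (72y^2-54ym+90y-45m^2+3m+22), so (y+5m-13) is a factor with cofactor 72y^2-54ym+90y-45m^2+3m+22.
The cofactor groups again: 72y^2-54ym+90y-45m^2+3m+22 = 6y(12y-15m+11) + (3m+2)(12y-15m+11); both groups contain (12y-15m+11), giving (6y+3m+2)(12y-15m+11).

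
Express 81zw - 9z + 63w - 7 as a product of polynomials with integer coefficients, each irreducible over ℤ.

(9w - 1)(9z + 7)

Group as (81zw - 9z) + (63w - 7) = 9z(9w - 1) + 7(9w - 1).
Both groups share the factor (9w - 1).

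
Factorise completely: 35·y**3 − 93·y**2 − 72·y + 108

Among the possible rational roots, y = 6/7 is a root, so (7·y − 6) divides it; the quotient is 5·y**2 − 9·y − 18.
The remaining quadratic factors as (5·y + 6)(y − 3).

(5·y + 6)·(7·y − 6)·(y − 3)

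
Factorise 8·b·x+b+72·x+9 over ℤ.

Group as (8·b·x+b) + (72·x+9) = b·(8·x+1) + 9·(8·x+1).
Both groups share the factor (8·x+1).

(8·x+1)·(b+9)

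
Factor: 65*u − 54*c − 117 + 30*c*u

Group as (30*c*u − 54*c) + (65*u − 117) = 6*c*(5*u − 9) + 13*(5*u − 9).
Both groups share the factor (5*u − 9).

(5*u − 9)*(6*c + 13)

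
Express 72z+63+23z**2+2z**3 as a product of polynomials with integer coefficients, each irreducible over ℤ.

(2z+3)(z+3)(z+7)

Among the possible rational roots, z = -3 is a root, so (z+3) divides it; the quotient is 2z**2+17z+21.
The remaining quadratic factors as (2z+3)(z+7).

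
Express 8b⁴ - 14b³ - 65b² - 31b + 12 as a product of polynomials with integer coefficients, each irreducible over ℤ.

(2b + 3)(4b - 1)(b + 1)(b - 4)

Trying the rational-root candidates, b = 4 is a root, so (b - 4) is a factor; dividing leaves 8b³ + 18b² + 7b - 3.
Continuing, b = -1 is a root, so (b + 1) divides it; the quotient is 8b² + 10b - 3.
The remaining quadratic factors as (4b - 1)(2b + 3).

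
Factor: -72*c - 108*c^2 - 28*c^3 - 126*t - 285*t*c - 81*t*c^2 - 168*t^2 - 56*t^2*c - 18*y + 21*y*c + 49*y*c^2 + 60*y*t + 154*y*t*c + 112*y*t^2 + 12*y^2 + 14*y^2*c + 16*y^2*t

(2*y - c - 3)*(y + 7*t + 4*c)*(8*t + 7*c + 6)

Group: y*(16*y*t + 14*y*c + 12*y - 8*t*c - 24*t - 7*c^2 - 27*c - 18) + (7*t + 4*c)*(16*y*t + 14*y*c + 12*y - 8*t*c - 24*t - 7*c^2 - 27*c - 18); both groups contain (16*y*t + 14*y*c + 12*y - 8*t*c - 24*t - 7*c^2 - 27*c - 18), so (y + 7*t + 4*c) is a factor with cofactor 16*y*t + 14*y*c + 12*y - 8*t*c - 24*t - 7*c^2 - 27*c - 18.
The cofactor groups again: 16*y*t + 14*y*c + 12*y - 8*t*c - 24*t - 7*c^2 - 27*c - 18 = 8*t*(2*y - c - 3) + (7*c + 6)*(2*y - c - 3); both groups contain (2*y - c - 3), giving (8*t + 7*c + 6)*(2*y - c - 3).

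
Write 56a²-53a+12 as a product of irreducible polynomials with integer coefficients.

(7a-4)(8a-3)

Need a pair with product 56·12 = 672 and sum -53: that's -32 and -21.
Split the middle term: 56a²-32a - 21a+12 = 8a(7a-4) - 3(7a-4).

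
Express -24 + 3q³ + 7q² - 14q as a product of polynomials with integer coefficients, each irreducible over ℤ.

Testing divisors of the constant over divisors of the leading coefficient, q = -4/3 is a root, giving the factor (3q + 4) and quotient q² + q - 6.
The remaining quadratic factors as (q + 3)(q - 2).

(3q + 4)(q + 3)(q - 2)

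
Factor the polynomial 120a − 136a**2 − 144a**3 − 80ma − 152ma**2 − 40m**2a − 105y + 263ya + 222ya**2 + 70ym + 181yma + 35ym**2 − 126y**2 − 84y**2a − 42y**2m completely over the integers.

−(7y − 8a)(6y − 5m − 9a + 5)(m + 2a + 3)

Group: m(−42y**2 + 35ym + 111ya − 35y − 40ma − 72a**2 + 40a) + (2a + 3)(−42y**2 + 35ym + 111ya − 35y − 40ma − 72a**2 + 40a); both groups contain (−42y**2 + 35ym + 111ya − 35y − 40ma − 72a**2 + 40a), so (m + 2a + 3) is a factor with cofactor −42y**2 + 35ym + 111ya − 35y − 40ma − 72a**2 + 40a.
The cofactor groups again: −42y**2 + 35ym + 111ya − 35y − 40ma − 72a**2 + 40a = −6y(7y − 8a) + (5m + 9a − 5)(7y − 8a); both groups contain (7y − 8a), giving −(6y − 5m − 9a + 5)(7y − 8a).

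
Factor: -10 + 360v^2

Every term has a factor of 10. Then 36v^2 - 1 = (6v)² − (1)².

10(6v + 1)(6v - 1)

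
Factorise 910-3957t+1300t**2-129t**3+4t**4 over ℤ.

(4t-1)(t-13)(t-14)(t-5)

Testing divisors of the constant over divisors of the leading coefficient, t = 5 is a root, so (t-5) is a factor; dividing leaves 4t**3-109t**2+755t-182.
Next, t = 14 is a root, so (t-14) divides it; the quotient is 4t**2-53t+13.
The remaining quadratic factors as (4t-1)(t-13).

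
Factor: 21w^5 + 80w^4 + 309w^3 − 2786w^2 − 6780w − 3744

Among the possible rational roots, w = 13/3 is a root, so (3w − 13) is a factor; dividing leaves 7w^4 + 57w^3 + 350w^2 + 588w + 288.
Next, w = −1 is a root, so (w + 1) is a factor; dividing leaves 7w^3 + 50w^2 + 300w + 288.
Next, w = −8/7 is a root, giving the factor (7w + 8) and quotient w^2 + 6w + 36.
The quadratic w^2 + 6w + 36 has discriminant −108 < 0 and is irreducible over ℤ.

(3w − 13)(7w + 8)(w + 1)(w^2 + 6w + 36)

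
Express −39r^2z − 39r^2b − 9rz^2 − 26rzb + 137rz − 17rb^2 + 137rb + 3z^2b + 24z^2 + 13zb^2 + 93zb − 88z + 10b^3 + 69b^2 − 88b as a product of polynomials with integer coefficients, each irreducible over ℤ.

−(3r − b − 8)(13r + 3z + 10b − 11)(z + b)

Group: 3r(−13rz − 13rb − 3z^2 − 13zb + 11z − 10b^2 + 11b) + (−b − 8)(−13rz − 13rb − 3z^2 − 13zb + 11z − 10b^2 + 11b); both groups contain (−13rz − 13rb − 3z^2 − 13zb + 11z − 10b^2 + 11b), so (3r − b − 8) is a factor with cofactor −13rz − 13rb − 3z^2 − 13zb + 11z − 10b^2 + 11b.
The cofactor groups again: −13rz − 13rb − 3z^2 − 13zb + 11z − 10b^2 + 11b = −z(13r + 3z + 10b − 11) − b(13r + 3z + 10b − 11); both groups contain (13r + 3z + 10b − 11), giving −(z + b)(13r + 3z + 10b − 11).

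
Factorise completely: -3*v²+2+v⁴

(v+1)*(v-1)*(v²-2)

Substitute u = v² to get a quadratic in u, then factor.
v²-2 is irreducible over ℤ (2 is not a perfect square).
v²-1 is a difference of squares.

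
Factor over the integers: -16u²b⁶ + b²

-b²(4ub² + 1)(4ub² - 1)

Factor out b² first: what remains is -16u²b⁴ + 1.
Recognize a difference of squares with the parts 1 and 4ub².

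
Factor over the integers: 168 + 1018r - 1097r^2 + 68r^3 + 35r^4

Among the possible rational roots, r = 4 is a root, so (r - 4) is a factor; dividing leaves 35r^3 + 208r^2 - 265r - 42.
Next, r = -1/7 is a root, so (7r + 1) is a factor; dividing leaves 5r^2 + 29r - 42.
The remaining quadratic factors as (5r - 6)(r + 7).

(5r - 6)(7r + 1)(r + 7)(r - 4)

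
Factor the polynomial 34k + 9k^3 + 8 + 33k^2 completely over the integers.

Among the possible rational roots, k = -2 is a root, so (k + 2) is a factor; dividing leaves 9k^2 + 15k + 4.
The remaining quadratic factors as (3k + 4)(3k + 1).

(3k + 1)(3k + 4)(k + 2)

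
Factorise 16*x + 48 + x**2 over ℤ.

Two integers with product 48 and sum 16 are 12 and 4.

(x + 12)*(x + 4)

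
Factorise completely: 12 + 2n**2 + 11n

(2n + 3)(n + 4)

Need a pair with product 2·12 = 24 and sum 11: that's 3 and 8.
Split the middle term: 2n**2 + 3n + 8n + 12 = n(2n + 3) + 4(2n + 3).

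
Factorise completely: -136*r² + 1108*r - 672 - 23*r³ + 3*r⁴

By the rational root theorem, r = 2/3 is a root, so (3*r - 2) is a factor; dividing leaves r³ - 7*r² - 50*r + 336.
Continuing, r = 6 is a root, so (r - 6) is a factor; dividing leaves r² - r - 56.
The remaining quadratic factors as (r - 8)(r + 7).

(3*r - 2)*(r + 7)*(r - 6)*(r - 8)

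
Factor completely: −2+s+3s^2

(3s−2)(s+1)

Need a pair with product 3·(−2) = −6 and sum 1: that's 3 and −2.
Split the middle term: 3s^2+3s − 2s−2 = 3s(s+1) − 2(s+1).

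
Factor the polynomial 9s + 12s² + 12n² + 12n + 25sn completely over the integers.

(4s + 3n + 3)(3s + 4n)

Group: 3s(4s + 3n + 3) + 4n(4s + 3n + 3); both groups contain (4s + 3n + 3).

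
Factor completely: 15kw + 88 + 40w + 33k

(3k + 8)(5w + 11)

Group as (15kw + 33k) + (40w + 88) = 3k(5w + 11) + 8(5w + 11).
Both groups share the factor (5w + 11).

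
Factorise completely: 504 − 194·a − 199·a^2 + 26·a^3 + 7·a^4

(7·a − 9)·(a + 2)·(a + 7)·(a − 4)

By the rational root theorem, a = −7 is a root, giving the factor (a + 7) and quotient 7·a^3 − 23·a^2 − 38·a + 72.
Next, a = −2 is a root, so (a + 2) is a factor; dividing leaves 7·a^2 − 37·a + 36.
The remaining quadratic factors as (a − 4)(7·a − 9).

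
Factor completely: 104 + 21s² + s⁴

Substitute u = s² to get a quadratic in u, then factor.
s² + 13 is irreducible over ℤ (always positive, so no real roots).
s² + 8 is irreducible over ℤ (always positive, so no real roots).

(s² + 13)(s² + 8)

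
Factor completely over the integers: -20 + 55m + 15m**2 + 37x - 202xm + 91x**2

(7x - 15m + 5)(13x - m - 4)

Group: 7x(13x - m - 4) + (-15m + 5)(13x - m - 4); both groups contain (13x - m - 4).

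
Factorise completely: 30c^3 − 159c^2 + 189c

3c(2c − 7)(5c − 9)

Pull out the common factor 3c, then factor the remaining trinomial.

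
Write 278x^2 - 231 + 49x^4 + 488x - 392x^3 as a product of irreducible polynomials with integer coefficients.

(7x - 11)(7x - 3)(x + 1)(x - 7)

Trying the rational-root candidates, x = 11/7 is a root, so (7x - 11) is a factor; dividing leaves 7x^3 - 45x^2 - 31x + 21.
Continuing, x = 7 is a root, so (x - 7) is a factor; dividing leaves 7x^2 + 4x - 3.
The remaining quadratic factors as (x + 1)(7x - 3).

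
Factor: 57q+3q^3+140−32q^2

Testing divisors of the constant over divisors of the leading coefficient, q = 7 is a root, giving the factor (q−7) and quotient 3q^2−11q−20.
The remaining quadratic factors as (q−5)(3q+4).

(3q+4)(q−5)(q−7)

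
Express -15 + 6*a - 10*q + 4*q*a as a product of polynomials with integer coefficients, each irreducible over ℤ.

(2*a - 5)*(2*q + 3)

Group as (4*q*a - 10*q) + (6*a - 15) = 2*q*(2*a - 5) + 3*(2*a - 5).
Both groups share the factor (2*a - 5).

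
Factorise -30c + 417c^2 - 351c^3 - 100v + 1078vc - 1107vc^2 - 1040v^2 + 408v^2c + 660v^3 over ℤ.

(11v - 13c + 1)(10v + 3c)(6v + 9c - 10)

Group: 6v(110v^2 - 97vc + 10v - 39c^2 + 3c) + (9c - 10)(110v^2 - 97vc + 10v - 39c^2 + 3c); both groups contain (110v^2 - 97vc + 10v - 39c^2 + 3c), so (6v + 9c - 10) is a factor with cofactor 110v^2 - 97vc + 10v - 39c^2 + 3c.
The cofactor groups again: 110v^2 - 97vc + 10v - 39c^2 + 3c = 11v(10v + 3c) + (-13c + 1)(10v + 3c); both groups contain (10v + 3c), giving (11v - 13c + 1)(10v + 3c).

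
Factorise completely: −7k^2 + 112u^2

Pull out the common factor 7; 16u^2 − k^2 is a difference of squares.

7(4u − k)(4u + k)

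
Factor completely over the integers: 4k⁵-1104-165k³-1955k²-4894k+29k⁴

(4k+1)(k+6)(k-8)(k²+9k+23)

By the rational root theorem, k = 8 is a root, giving the factor (k-8) and quotient 4k⁴+61k³+323k²+629k+138.
Next, k = -1/4 is a root, so (4k+1) divides it; the quotient is k³+15k²+77k+138.
Next, k = -6 is a root, so (k+6) is a factor; dividing leaves k²+9k+23.
The quadratic k²+9k+23 has discriminant -11 < 0 and is irreducible over ℤ.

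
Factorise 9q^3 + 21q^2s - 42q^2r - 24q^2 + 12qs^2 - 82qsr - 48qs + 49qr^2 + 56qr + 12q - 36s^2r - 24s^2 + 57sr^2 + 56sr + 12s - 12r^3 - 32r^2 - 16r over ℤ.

(3q + 3s - 4r)(3q + 4s - r - 2)(q - 3r - 2)

Group: 3q(3q^2 + 3qs - 13qr - 6q - 9sr - 6s + 12r^2 + 8r) + (4s - r - 2)(3q^2 + 3qs - 13qr - 6q - 9sr - 6s + 12r^2 + 8r); both groups contain (3q^2 + 3qs - 13qr - 6q - 9sr - 6s + 12r^2 + 8r), so (3q + 4s - r - 2) is a factor with cofactor 3q^2 + 3qs - 13qr - 6q - 9sr - 6s + 12r^2 + 8r.
The cofactor groups again: 3q^2 + 3qs - 13qr - 6q - 9sr - 6s + 12r^2 + 8r = q(3q + 3s - 4r) + (-3r - 2)(3q + 3s - 4r); both groups contain (3q + 3s - 4r), giving (q - 3r - 2)(3q + 3s - 4r).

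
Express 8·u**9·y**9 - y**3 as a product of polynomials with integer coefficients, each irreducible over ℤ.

y**3·(2·u**3·y**2 - 1)·(4·u**6·y**4 + 2·u**3·y**2 + 1)

Pull out the common factor y**3, leaving 8·u**9·y**6 - 1.
Recognize a difference of cubes with the parts 2·u**3·y**2 and 1.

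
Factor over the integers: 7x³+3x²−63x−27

(7x+3)(x+3)(x−3)

Group as (7x³−63x) + (3x²−27) = 7x(x²−9) + 3(x²−9).
Both groups share the factor (x²−9).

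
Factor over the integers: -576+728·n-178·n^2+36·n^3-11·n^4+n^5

Trying the rational-root candidates, n = 4 is a root, giving the factor (n-4) and quotient n^4-7·n^3+8·n^2-146·n+144.
Next, n = 1 is a root, giving the factor (n-1) and quotient n^3-6·n^2+2·n-144.
Then n = 8 is a root, so (n-8) is a factor; dividing leaves n^2+2·n+18.
The quadratic n^2+2·n+18 has discriminant -68 < 0 and is irreducible over ℤ.

(n-1)·(n-4)·(n-8)·(n^2+2·n+18)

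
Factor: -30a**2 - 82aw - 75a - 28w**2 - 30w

-(5a + 2w)(6a + 14w + 15)

Group: -6a(5a + 2w) + (-14w - 15)(5a + 2w); both groups contain (5a + 2w).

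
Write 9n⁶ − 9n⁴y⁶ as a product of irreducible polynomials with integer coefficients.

Factor out 9n⁴ first: what remains is n² − y⁶.
Recognize a difference of squares with the parts n and y³.

9n⁴(n + y³)(n − y³)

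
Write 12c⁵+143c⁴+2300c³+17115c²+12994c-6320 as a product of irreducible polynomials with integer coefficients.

(3c-1)(4c+5)(c+8)(c²+3c+158)

By the rational root theorem, c = -8 is a root, so (c+8) divides it; the quotient is 12c⁴+47c³+1924c²+1723c-790.
Continuing, c = 1/3 is a root, giving the factor (3c-1) and quotient 4c³+17c²+647c+790.
Then c = -5/4 is a root, so (4c+5) divides it; the quotient is c²+3c+158.
The quadratic c²+3c+158 has discriminant -623 < 0 and is irreducible over ℤ.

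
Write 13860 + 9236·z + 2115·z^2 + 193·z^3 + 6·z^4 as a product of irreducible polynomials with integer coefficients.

By the rational root theorem, z = −11/3 is a root, giving the factor (3·z + 11) and quotient 2·z^3 + 57·z^2 + 496·z + 1260.
Then z = −10 is a root, giving the factor (z + 10) and quotient 2·z^2 + 37·z + 126.
The remaining quadratic factors as (z + 14)(2·z + 9).

(2·z + 9)·(3·z + 11)·(z + 10)·(z + 14)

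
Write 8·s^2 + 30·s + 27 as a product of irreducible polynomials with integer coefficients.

(2·s + 3)·(4·s + 9)

Need a pair with product 8·27 = 216 and sum 30: that's 12 and 18.
Split the middle term: 8·s^2 + 12·s + 18·s + 27 = 4·s·(2·s + 3) + 9·(2·s + 3).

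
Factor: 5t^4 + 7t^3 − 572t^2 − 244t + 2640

(5t + 12)(t + 11)(t − 10)(t − 2)

Testing divisors of the constant over divisors of the leading coefficient, t = 2 is a root, so (t − 2) divides it; the quotient is 5t^3 + 17t^2 − 538t − 1320.
Continuing, t = −11 is a root, giving the factor (t + 11) and quotient 5t^2 − 38t − 120.
The remaining quadratic factors as (5t + 12)(t − 10).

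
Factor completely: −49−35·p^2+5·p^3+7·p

(p−7)·(5·p^2+7)

Group as (5·p^3+7·p) + (−35·p^2−49) = p·(5·p^2+7) − 7·(5·p^2+7).
Both groups share the factor (5·p^2+7).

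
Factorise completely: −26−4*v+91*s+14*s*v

Group as (14*s*v+91*s) + (−4*v−26) = 7*s*(2*v+13) − 2*(2*v+13).
Both groups share the factor (2*v+13).

(2*v+13)*(7*s−2)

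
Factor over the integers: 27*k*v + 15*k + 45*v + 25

Group as (27*k*v + 15*k) + (45*v + 25) = 3*k*(9*v + 5) + 5*(9*v + 5).
Both groups share the factor (9*v + 5).

(3*k + 5)*(9*v + 5)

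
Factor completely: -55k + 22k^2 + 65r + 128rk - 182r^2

-(13r - 11k)(14r + 2k - 5)

Group: -14r(13r - 11k) + (-2k + 5)(13r - 11k); both groups contain (13r - 11k).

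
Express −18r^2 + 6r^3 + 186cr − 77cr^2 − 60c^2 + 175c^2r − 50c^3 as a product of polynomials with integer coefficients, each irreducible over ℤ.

Group: 5c(−10c^2 + 31cr − 3r^2) + (−2r + 6)(−10c^2 + 31cr − 3r^2); both groups contain (−10c^2 + 31cr − 3r^2), so (5c − 2r + 6) is a factor with cofactor −10c^2 + 31cr − 3r^2.
The cofactor groups again: −10c^2 + 31cr − 3r^2 = −c(10c − r) + 3r(10c − r); both groups contain (10c − r), giving −(c − 3r)(10c − r).

−(10c − r)(5c − 2r + 6)(c − 3r)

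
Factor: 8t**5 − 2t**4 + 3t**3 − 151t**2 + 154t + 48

Among the possible rational roots, t = 3/2 is a root, giving the factor (2t − 3) and quotient 4t**4 + 5t**3 + 9t**2 − 62t − 16.
Then t = 2 is a root, giving the factor (t − 2) and quotient 4t**3 + 13t**2 + 35t + 8.
Next, t = −1/4 is a root, so (4t + 1) is a factor; dividing leaves t**2 + 3t + 8.
The quadratic t**2 + 3t + 8 has discriminant −23 < 0 and is irreducible over ℤ.

(2t − 3)(4t + 1)(t − 2)(t**2 + 3t + 8)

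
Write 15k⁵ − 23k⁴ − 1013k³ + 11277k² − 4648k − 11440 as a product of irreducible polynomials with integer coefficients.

Testing divisors of the constant over divisors of the leading coefficient, k = −4/5 is a root, so (5k + 4) is a factor; dividing leaves 3k⁴ − 7k³ − 197k² + 2413k − 2860.
Then k = −11 is a root, so (k + 11) is a factor; dividing leaves 3k³ − 40k² + 243k − 260.
Next, k = 4/3 is a root, giving the factor (3k − 4) and quotient k² − 12k + 65.
The quadratic k² − 12k + 65 has discriminant −116 < 0 and is irreducible over ℤ.

(3k − 4)(5k + 4)(k + 11)(k² − 12k + 65)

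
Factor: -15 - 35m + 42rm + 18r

Group as (42rm + 18r) + (-35m - 15) = 6r(7m + 3) - 5(7m + 3).
Both groups share the factor (7m + 3).

(6r - 5)(7m + 3)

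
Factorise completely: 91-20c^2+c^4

(c^2-13)(c^2-7)

Substitute u = c^2 to get a quadratic in u, then factor.
c^2-13 is irreducible over ℤ (13 is not a perfect square).
c^2-7 is irreducible over ℤ (7 is not a perfect square).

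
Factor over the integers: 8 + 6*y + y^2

Two integers with product 8 and sum 6 are 2 and 4.

(y + 2)*(y + 4)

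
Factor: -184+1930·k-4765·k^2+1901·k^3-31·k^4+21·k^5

(3·k-1)·(7·k-1)·(k-2)·(k^2+k+92)

By the rational root theorem, k = 1/7 is a root, so (7·k-1) divides it; the quotient is 3·k^4-4·k^3+271·k^2-642·k+184.
Next, k = 2 is a root, giving the factor (k-2) and quotient 3·k^3+2·k^2+275·k-92.
Continuing, k = 1/3 is a root, so (3·k-1) is a factor; dividing leaves k^2+k+92.
The quadratic k^2+k+92 has discriminant -367 < 0 and is irreducible over ℤ.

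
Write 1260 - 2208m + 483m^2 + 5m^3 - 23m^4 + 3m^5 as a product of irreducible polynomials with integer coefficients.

Testing divisors of the constant over divisors of the leading coefficient, m = -5 is a root, giving the factor (m + 5) and quotient 3m^4 - 38m^3 + 195m^2 - 492m + 252.
Next, m = 2/3 is a root, so (3m - 2) divides it; the quotient is m^3 - 12m^2 + 57m - 126.
Next, m = 6 is a root, giving the factor (m - 6) and quotient m^2 - 6m + 21.
The quadratic m^2 - 6m + 21 has discriminant -48 < 0 and is irreducible over ℤ.

(3m - 2)(m + 5)(m - 6)(m^2 - 6m + 21)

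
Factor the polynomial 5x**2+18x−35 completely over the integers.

Need a pair with product 5·(−35) = −175 and sum 18: that's 25 and −7.
Split the middle term: 5x**2+25x − 7x−35 = 5x(x+5) − 7(x+5).

(5x−7)(x+5)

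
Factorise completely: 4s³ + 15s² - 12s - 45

(4s + 15)(s² - 3)

Group as (4s³ - 12s) + (15s² - 45) = 4s(s² - 3) + 15(s² - 3).
Both groups share the factor (s² - 3).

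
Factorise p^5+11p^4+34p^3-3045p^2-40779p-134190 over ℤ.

(p+6)(p+7)(p-15)(p^2+13p+213)

Among the possible rational roots, p = 15 is a root, so (p-15) divides it; the quotient is p^4+26p^3+424p^2+3315p+8946.
Continuing, p = -6 is a root, so (p+6) is a factor; dividing leaves p^3+20p^2+304p+1491.
Next, p = -7 is a root, so (p+7) is a factor; dividing leaves p^2+13p+213.
The quadratic p^2+13p+213 has discriminant -683 < 0 and is irreducible over ℤ.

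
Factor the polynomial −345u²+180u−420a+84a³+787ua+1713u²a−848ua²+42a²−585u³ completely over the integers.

Group: 13u(−45u²+111ua+15u−14a²−35a) + (−6a+12)(−45u²+111ua+15u−14a²−35a); both groups contain (−45u²+111ua+15u−14a²−35a), so (13u−6a+12) is a factor with cofactor −45u²+111ua+15u−14a²−35a.
The cofactor groups again: −45u²+111ua+15u−14a²−35a = −3u(15u−2a−5) + 7a(15u−2a−5); both groups contain (15u−2a−5), giving −(3u−7a)(15u−2a−5).

−(15u−2a−5)(13u−6a+12)(3u−7a)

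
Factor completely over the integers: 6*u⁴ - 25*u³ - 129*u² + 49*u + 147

(6*u - 7)*(u + 1)*(u + 3)*(u - 7)

By the rational root theorem, u = 7 is a root, so (u - 7) is a factor; dividing leaves 6*u³ + 17*u² - 10*u - 21.
Then u = -1 is a root, giving the factor (u + 1) and quotient 6*u² + 11*u - 21.
The remaining quadratic factors as (u + 3)(6*u - 7).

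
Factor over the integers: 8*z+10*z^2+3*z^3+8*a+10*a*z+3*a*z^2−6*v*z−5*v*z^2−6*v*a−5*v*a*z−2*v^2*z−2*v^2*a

Group: 2*v*(−v*a−v*z−3*a*z−4*a−3*z^2−4*z) + (−z−2)*(−v*a−v*z−3*a*z−4*a−3*z^2−4*z); both groups contain (−v*a−v*z−3*a*z−4*a−3*z^2−4*z), so (2*v−z−2) is a factor with cofactor −v*a−v*z−3*a*z−4*a−3*z^2−4*z.
The cofactor groups again: −v*a−v*z−3*a*z−4*a−3*z^2−4*z = −a*(v+3*z+4) − z*(v+3*z+4); both groups contain (v+3*z+4), giving −(a+z)*(v+3*z+4).

−(2*v−z−2)*(a+z)*(v+3*z+4)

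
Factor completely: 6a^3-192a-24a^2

6a(a+4)(a-8)

Pull out the common factor 6a, then factor the remaining trinomial.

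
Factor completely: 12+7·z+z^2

Two integers with product 12 and sum 7 are 3 and 4.

(z+3)·(z+4)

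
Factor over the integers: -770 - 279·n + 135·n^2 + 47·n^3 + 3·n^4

By the rational root theorem, n = -2 is a root, giving the factor (n + 2) and quotient 3·n^3 + 41·n^2 + 53·n - 385.
Then n = 7/3 is a root, so (3·n - 7) divides it; the quotient is n^2 + 16·n + 55.
The remaining quadratic factors as (n + 11)(n + 5).

(3·n - 7)·(n + 11)·(n + 2)·(n + 5)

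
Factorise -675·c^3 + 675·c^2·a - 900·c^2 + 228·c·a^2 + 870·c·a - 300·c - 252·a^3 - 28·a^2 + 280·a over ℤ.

-(15·c - 14·a)·(3·c - 2·a + 2)·(15·c + 9·a + 10)

Group: 15·c·(-45·c^2 + 72·c·a - 30·c - 28·a^2 + 28·a) + (9·a + 10)·(-45·c^2 + 72·c·a - 30·c - 28·a^2 + 28·a); both groups contain (-45·c^2 + 72·c·a - 30·c - 28·a^2 + 28·a), so (15·c + 9·a + 10) is a factor with cofactor -45·c^2 + 72·c·a - 30·c - 28·a^2 + 28·a.
The cofactor groups again: -45·c^2 + 72·c·a - 30·c - 28·a^2 + 28·a = -15·c·(3·c - 2·a + 2) + 14·a·(3·c - 2·a + 2); both groups contain (3·c - 2·a + 2), giving -(15·c - 14·a)·(3·c - 2·a + 2).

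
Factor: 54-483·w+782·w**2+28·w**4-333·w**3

(4·w-3)·(7·w-1)·(w-2)·(w-9)

Among the possible rational roots, w = 2 is a root, giving the factor (w-2) and quotient 28·w**3-277·w**2+228·w-27.
Next, w = 1/7 is a root, giving the factor (7·w-1) and quotient 4·w**2-39·w+27.
The remaining quadratic factors as (w-9)(4·w-3).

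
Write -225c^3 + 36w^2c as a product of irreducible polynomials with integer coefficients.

9c(2w - 5c)(2w + 5c)

Every term has a factor of 9c. Then 4w^2 - 25c^2 = (2w)² − (5c)².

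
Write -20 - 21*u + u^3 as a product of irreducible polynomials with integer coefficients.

By the rational root theorem, u = 5 is a root, so (u - 5) divides it; the quotient is u^2 + 5*u + 4.
The remaining quadratic factors as (u + 4)(u + 1).

(u + 1)*(u + 4)*(u - 5)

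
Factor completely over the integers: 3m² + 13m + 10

(3m + 10)(m + 1)

Need a pair with product 3·10 = 30 and sum 13: that's 3 and 10.
Split the middle term: 3m² + 3m + 10m + 10 = 3m(m + 1) + 10(m + 1).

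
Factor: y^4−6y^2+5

Substitute u = y^2 to get a quadratic in u, then factor.
y^2−1 is a difference of squares.
y^2−5 is irreducible over ℤ (5 is not a perfect square).

(y+1)(y−1)(y^2−5)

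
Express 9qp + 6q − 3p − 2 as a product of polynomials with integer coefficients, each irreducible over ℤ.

Group as (9qp + 6q) + (−3p − 2) = 3q(3p + 2) − (3p + 2).
Both groups share the factor (3p + 2).

(3p + 2)(3q − 1)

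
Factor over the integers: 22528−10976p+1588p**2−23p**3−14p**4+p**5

Testing divisors of the constant over divisors of the leading coefficient, p = 8 is a root, so (p−8) is a factor; dividing leaves p**4−6p**3−71p**2+1020p−2816.
Continuing, p = −11 is a root, so (p+11) is a factor; dividing leaves p**3−17p**2+116p−256.
Next, p = 4 is a root, so (p−4) is a factor; dividing leaves p**2−13p+64.
The quadratic p**2−13p+64 has discriminant −87 < 0 and is irreducible over ℤ.

(p+11)(p−4)(p−8)(p**2−13p+64)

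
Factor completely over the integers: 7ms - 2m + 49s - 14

(7s - 2)(m + 7)

Group as (7ms - 2m) + (49s - 14) = m(7s - 2) + 7(7s - 2).
Both groups share the factor (7s - 2).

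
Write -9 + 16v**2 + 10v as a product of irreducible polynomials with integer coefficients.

Need a pair with product 16·(-9) = -144 and sum 10: that's -8 and 18.
Split the middle term: 16v**2 - 8v + 18v - 9 = 8v(2v - 1) + 9(2v - 1).

(2v - 1)(8v + 9)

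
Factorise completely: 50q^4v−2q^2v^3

2q^2v(5q+v)(5q−v)

Every term has a factor of 2q^2v. Then 25q^2−v^2 = (5q)² − (v)².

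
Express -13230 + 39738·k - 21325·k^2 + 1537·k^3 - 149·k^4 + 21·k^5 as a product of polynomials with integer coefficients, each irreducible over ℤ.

Among the possible rational roots, k = 3/7 is a root, so (7·k - 3) divides it; the quotient is 3·k^4 - 20·k^3 + 211·k^2 - 2956·k + 4410.
Then k = 9 is a root, so (k - 9) divides it; the quotient is 3·k^3 + 7·k^2 + 274·k - 490.
Then k = 5/3 is a root, so (3·k - 5) is a factor; dividing leaves k^2 + 4·k + 98.
The quadratic k^2 + 4·k + 98 has discriminant -376 < 0 and is irreducible over ℤ.

(3·k - 5)·(7·k - 3)·(k - 9)·(k^2 + 4·k + 98)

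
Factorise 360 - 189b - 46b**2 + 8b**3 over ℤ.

(2b - 3)(4b + 15)(b - 8)

Among the possible rational roots, b = 8 is a root, giving the factor (b - 8) and quotient 8b**2 + 18b - 45.
The remaining quadratic factors as (4b + 15)(2b - 3).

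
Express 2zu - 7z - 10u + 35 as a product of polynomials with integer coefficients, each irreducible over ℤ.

(2u - 7)(z - 5)

Group as (2zu - 7z) + (-10u + 35) = z(2u - 7) - 5(2u - 7).
Both groups share the factor (2u - 7).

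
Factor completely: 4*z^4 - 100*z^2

4*z^2*(z + 5)*(z - 5)

Factor out 4*z^2, leaving z^2 - 25, which is a difference of two squares.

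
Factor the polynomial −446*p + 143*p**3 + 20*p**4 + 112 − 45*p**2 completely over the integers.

(4*p − 1)*(5*p − 8)*(p + 2)*(p + 7)

By the rational root theorem, p = −7 is a root, so (p + 7) is a factor; dividing leaves 20*p**3 + 3*p**2 − 66*p + 16.
Continuing, p = 1/4 is a root, giving the factor (4*p − 1) and quotient 5*p**2 + 2*p − 16.
The remaining quadratic factors as (p + 2)(5*p − 8).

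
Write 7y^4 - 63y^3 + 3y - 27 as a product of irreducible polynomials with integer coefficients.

(y - 9)(7y^3 + 3)

Group as (7y^4 + 3y) + (-63y^3 - 27) = y(7y^3 + 3) - 9(7y^3 + 3).
Both groups share the factor (7y^3 + 3).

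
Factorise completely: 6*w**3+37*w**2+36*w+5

Testing divisors of the constant over divisors of the leading coefficient, w = −5 is a root, giving the factor (w+5) and quotient 6*w**2+7*w+1.
The remaining quadratic factors as (w+1)(6*w+1).

(6*w+1)*(w+1)*(w+5)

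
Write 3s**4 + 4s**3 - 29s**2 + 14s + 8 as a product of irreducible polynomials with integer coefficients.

Among the possible rational roots, s = 2 is a root, so (s - 2) is a factor; dividing leaves 3s**3 + 10s**2 - 9s - 4.
Then s = -4 is a root, giving the factor (s + 4) and quotient 3s**2 - 2s - 1.
The remaining quadratic factors as (3s + 1)(s - 1).

(3s + 1)(s + 4)(s - 1)(s - 2)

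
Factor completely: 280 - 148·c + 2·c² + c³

(c + 14)·(c - 10)·(c - 2)

Among the possible rational roots, c = 10 is a root, so (c - 10) is a factor; dividing leaves c² + 12·c - 28.
The remaining quadratic factors as (c - 2)(c + 14).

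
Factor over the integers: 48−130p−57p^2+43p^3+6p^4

Testing divisors of the constant over divisors of the leading coefficient, p = −3/2 is a root, so (2p+3) is a factor; dividing leaves 3p^3+17p^2−54p+16.
Then p = 1/3 is a root, so (3p−1) divides it; the quotient is p^2+6p−16.
The remaining quadratic factors as (p−2)(p+8).

(2p+3)(3p−1)(p+8)(p−2)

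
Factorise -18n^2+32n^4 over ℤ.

Every term has a factor of 2n^2. Then 16n^2-9 = (4n)² − (3)².

2n^2(4n+3)(4n-3)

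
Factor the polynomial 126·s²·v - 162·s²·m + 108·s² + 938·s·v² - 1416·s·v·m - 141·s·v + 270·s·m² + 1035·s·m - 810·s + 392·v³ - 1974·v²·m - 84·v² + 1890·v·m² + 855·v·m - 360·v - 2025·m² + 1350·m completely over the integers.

Group: 2·s·(63·s·v - 81·s·m + 54·s + 28·v² - 141·v·m + 24·v + 135·m² - 90·m) + (14·v - 15)·(63·s·v - 81·s·m + 54·s + 28·v² - 141·v·m + 24·v + 135·m² - 90·m); both groups contain (63·s·v - 81·s·m + 54·s + 28·v² - 141·v·m + 24·v + 135·m² - 90·m), so (2·s + 14·v - 15) is a factor with cofactor 63·s·v - 81·s·m + 54·s + 28·v² - 141·v·m + 24·v + 135·m² - 90·m.
The cofactor groups again: 63·s·v - 81·s·m + 54·s + 28·v² - 141·v·m + 24·v + 135·m² - 90·m = 9·s·(7·v - 9·m + 6) + (4·v - 15·m)·(7·v - 9·m + 6); both groups contain (7·v - 9·m + 6), giving (9·s + 4·v - 15·m)·(7·v - 9·m + 6).

(9·s + 4·v - 15·m)·(7·v - 9·m + 6)·(2·s + 14·v - 15)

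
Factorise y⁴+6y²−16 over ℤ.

(y²+8)(y²−2)

Substitute u = y² to get a quadratic in u, then factor.
y²+8 is irreducible over ℤ (always positive, so no real roots).
y²−2 is irreducible over ℤ (2 is not a perfect square).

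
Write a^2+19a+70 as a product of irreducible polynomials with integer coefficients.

Two integers with product 70 and sum 19 are 5 and 14.

(a+14)(a+5)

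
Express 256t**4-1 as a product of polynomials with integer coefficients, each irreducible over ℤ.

Difference of squares twice: with A = 4t and B = 1, A⁴ − B⁴ = (A² − B²)(A² + B²), and A² − B² factors again.

(4t+1)(4t-1)(16t**2+1)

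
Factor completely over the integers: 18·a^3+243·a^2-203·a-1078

(3·a-7)·(6·a+11)·(a+14)

Among the possible rational roots, a = -11/6 is a root, giving the factor (6·a+11) and quotient 3·a^2+35·a-98.
The remaining quadratic factors as (a+14)(3·a-7).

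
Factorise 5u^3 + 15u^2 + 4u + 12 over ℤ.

Group as (5u^3 + 4u) + (15u^2 + 12) = u(5u^2 + 4) + 3(5u^2 + 4).
Both groups share the factor (5u^2 + 4).

(u + 3)(5u^2 + 4)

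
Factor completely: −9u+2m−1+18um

(2m−1)(9u+1)

Group as (18um−9u) + (2m−1) = 9u(2m−1) + (2m−1).
Both groups share the factor (2m−1).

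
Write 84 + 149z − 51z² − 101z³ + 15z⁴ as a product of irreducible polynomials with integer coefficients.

(3z − 4)(5z + 3)(z + 1)(z − 7)

Testing divisors of the constant over divisors of the leading coefficient, z = −1 is a root, so (z + 1) divides it; the quotient is 15z³ − 116z² + 65z + 84.
Next, z = −3/5 is a root, so (5z + 3) is a factor; dividing leaves 3z² − 25z + 28.
The remaining quadratic factors as (z − 7)(3z − 4).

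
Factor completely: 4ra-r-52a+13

(4a-1)(r-13)

Group as (4ra-r) + (-52a+13) = r(4a-1) - 13(4a-1).
Both groups share the factor (4a-1).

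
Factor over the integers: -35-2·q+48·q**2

(6·q+5)·(8·q-7)

Need a pair with product 48·(-35) = -1680 and sum -2: that's 40 and -42.
Split the middle term: 48·q**2+40·q - 42·q-35 = 8·q·(6·q+5) - 7·(6·q+5).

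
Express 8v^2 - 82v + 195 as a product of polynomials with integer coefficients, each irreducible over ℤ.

(2v - 13)(4v - 15)

Need a pair with product 8·195 = 1560 and sum -82: that's -52 and -30.
Split the middle term: 8v^2 - 52v - 30v + 195 = 4v(2v - 13) - 15(2v - 13).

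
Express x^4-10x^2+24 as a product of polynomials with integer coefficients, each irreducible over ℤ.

Substitute u = x^2 to get a quadratic in u, then factor.
x^2-6 is irreducible over ℤ (6 is not a perfect square).
x^2-4 is a difference of squares.

(x+2)(x-2)(x^2-6)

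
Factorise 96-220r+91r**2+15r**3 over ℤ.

(3r-4)(5r-3)(r+8)

Testing divisors of the constant over divisors of the leading coefficient, r = -8 is a root, so (r+8) divides it; the quotient is 15r**2-29r+12.
The remaining quadratic factors as (5r-3)(3r-4).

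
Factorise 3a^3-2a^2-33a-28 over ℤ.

(3a+7)(a+1)(a-4)

By the rational root theorem, a = -7/3 is a root, so (3a+7) divides it; the quotient is a^2-3a-4.
The remaining quadratic factors as (a+1)(a-4).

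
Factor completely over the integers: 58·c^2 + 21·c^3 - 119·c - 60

Testing divisors of the constant over divisors of the leading coefficient, c = 5/3 is a root, so (3·c - 5) is a factor; dividing leaves 7·c^2 + 31·c + 12.
The remaining quadratic factors as (c + 4)(7·c + 3).

(3·c - 5)·(7·c + 3)·(c + 4)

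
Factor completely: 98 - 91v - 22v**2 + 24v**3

Trying the rational-root candidates, v = 7/6 is a root, so (6v - 7) divides it; the quotient is 4v**2 + v - 14.
The remaining quadratic factors as (v + 2)(4v - 7).

(4v - 7)(6v - 7)(v + 2)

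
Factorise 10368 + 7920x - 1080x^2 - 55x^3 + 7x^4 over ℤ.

Testing divisors of the constant over divisors of the leading coefficient, x = 9 is a root, so (x - 9) is a factor; dividing leaves 7x^3 + 8x^2 - 1008x - 1152.
Next, x = 12 is a root, giving the factor (x - 12) and quotient 7x^2 + 92x + 96.
The remaining quadratic factors as (x + 12)(7x + 8).

(7x + 8)(x + 12)(x - 12)(x - 9)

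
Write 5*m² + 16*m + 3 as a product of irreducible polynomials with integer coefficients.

(5*m + 1)*(m + 3)

Need a pair with product 5·3 = 15 and sum 16: that's 15 and 1.
Split the middle term: 5*m² + 15*m + m + 3 = 5*m*(m + 3) + (m + 3).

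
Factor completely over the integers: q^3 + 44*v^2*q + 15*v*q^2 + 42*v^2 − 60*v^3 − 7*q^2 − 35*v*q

Group: v*(−60*v^2 − 16*v*q + 42*v − q^2 + 7*q) − q*(−60*v^2 − 16*v*q + 42*v − q^2 + 7*q); both groups contain (−60*v^2 − 16*v*q + 42*v − q^2 + 7*q), so (v − q) is a factor with cofactor −60*v^2 − 16*v*q + 42*v − q^2 + 7*q.
The cofactor groups again: −60*v^2 − 16*v*q + 42*v − q^2 + 7*q = −10*v*(6*v + q) + (−q + 7)*(6*v + q); both groups contain (6*v + q), giving −(10*v + q − 7)*(6*v + q).

−(v − q)*(10*v + q − 7)*(6*v + q)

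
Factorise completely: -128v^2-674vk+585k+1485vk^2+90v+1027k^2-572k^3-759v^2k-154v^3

Group: 7v(-22v^2-121vk+10v+143k^2+65k) + (-4k+9)(-22v^2-121vk+10v+143k^2+65k); both groups contain (-22v^2-121vk+10v+143k^2+65k), so (7v-4k+9) is a factor with cofactor -22v^2-121vk+10v+143k^2+65k.
The cofactor groups again: -22v^2-121vk+10v+143k^2+65k = -2v(11v-11k-5) - 13k(11v-11k-5); both groups contain (11v-11k-5), giving -(2v+13k)(11v-11k-5).

-(11v-11k-5)(7v-4k+9)(2v+13k)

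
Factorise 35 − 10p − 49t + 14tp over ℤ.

(2p − 7)(7t − 5)

Group as (14tp − 49t) + (−10p + 35) = 7t(2p − 7) − 5(2p − 7).
Both groups share the factor (2p − 7).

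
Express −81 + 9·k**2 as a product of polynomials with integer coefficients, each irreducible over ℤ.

Factor out 9, leaving k**2 − 9, which is a difference of two squares.

9·(k + 3)·(k − 3)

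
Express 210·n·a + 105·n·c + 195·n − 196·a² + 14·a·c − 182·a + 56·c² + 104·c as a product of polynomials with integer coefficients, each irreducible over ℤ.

(15·n − 14·a + 8·c)·(14·a + 7·c + 13)

Group: 15·n·(14·a + 7·c + 13) + (−14·a + 8·c)·(14·a + 7·c + 13); both groups contain (14·a + 7·c + 13).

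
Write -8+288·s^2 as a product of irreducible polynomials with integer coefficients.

Factor out 8, leaving 36·s^2-1, which is a difference of two squares.

8·(6·s+1)·(6·s-1)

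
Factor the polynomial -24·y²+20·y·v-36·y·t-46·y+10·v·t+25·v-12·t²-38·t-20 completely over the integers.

-(4·y+2·t+5)·(6·y-5·v+6·t+4)

Group: -4·y·(6·y-5·v+6·t+4) + (-2·t-5)·(6·y-5·v+6·t+4); both groups contain (6·y-5·v+6·t+4).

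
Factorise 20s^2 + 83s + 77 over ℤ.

Need a pair with product 20·77 = 1540 and sum 83: that's 28 and 55.
Split the middle term: 20s^2 + 28s + 55s + 77 = 4s(5s + 7) + 11(5s + 7).

(4s + 11)(5s + 7)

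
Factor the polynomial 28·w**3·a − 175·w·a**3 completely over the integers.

Factor out 7·w·a, leaving 4·w**2 − 25·a**2, which is a difference of two squares.

7·a·w·(2·w − 5·a)·(2·w + 5·a)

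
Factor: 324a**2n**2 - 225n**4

9n**2(6a + 5n)(6a - 5n)

Factor out 9n**2, leaving 36a**2 - 25n**2, which is a difference of two squares.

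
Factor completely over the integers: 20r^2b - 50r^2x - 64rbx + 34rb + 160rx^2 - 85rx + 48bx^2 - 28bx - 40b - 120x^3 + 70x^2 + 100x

Group: 2b(10r^2 - 32rx + 17r + 24x^2 - 14x - 20) - 5x(10r^2 - 32rx + 17r + 24x^2 - 14x - 20); both groups contain (10r^2 - 32rx + 17r + 24x^2 - 14x - 20), so (2b - 5x) is a factor with cofactor 10r^2 - 32rx + 17r + 24x^2 - 14x - 20.
The cofactor groups again: 10r^2 - 32rx + 17r + 24x^2 - 14x - 20 = 5r(2r - 4x + 5) + (-6x - 4)(2r - 4x + 5); both groups contain (2r - 4x + 5), giving (5r - 6x - 4)(2r - 4x + 5).

(2b - 5x)(2r - 4x + 5)(5r - 6x - 4)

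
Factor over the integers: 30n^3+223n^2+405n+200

(5n+8)(6n+5)(n+5)

Trying the rational-root candidates, n = -5 is a root, so (n+5) divides it; the quotient is 30n^2+73n+40.
The remaining quadratic factors as (6n+5)(5n+8).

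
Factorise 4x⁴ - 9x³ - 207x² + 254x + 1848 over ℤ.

Among the possible rational roots, x = 4 is a root, so (x - 4) is a factor; dividing leaves 4x³ + 7x² - 179x - 462.
Next, x = 7 is a root, so (x - 7) divides it; the quotient is 4x² + 35x + 66.
The remaining quadratic factors as (x + 6)(4x + 11).

(4x + 11)(x + 6)(x - 4)(x - 7)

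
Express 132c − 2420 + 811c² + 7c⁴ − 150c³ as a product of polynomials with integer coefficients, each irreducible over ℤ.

(7c + 11)(c − 10)(c − 11)(c − 2)

Among the possible rational roots, c = 11 is a root, so (c − 11) is a factor; dividing leaves 7c³ − 73c² + 8c + 220.
Next, c = −11/7 is a root, so (7c + 11) divides it; the quotient is c² − 12c + 20.
The remaining quadratic factors as (c − 2)(c − 10).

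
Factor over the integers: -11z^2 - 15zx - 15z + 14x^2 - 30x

-(11z - 7x + 15)(z + 2x)

Group: -11z(z + 2x) + (7x - 15)(z + 2x); both groups contain (z + 2x).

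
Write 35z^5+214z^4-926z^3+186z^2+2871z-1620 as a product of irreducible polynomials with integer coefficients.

Among the possible rational roots, z = -12/7 is a root, so (7z+12) divides it; the quotient is 5z^4+22z^3-170z^2+318z-135.
Next, z = -9 is a root, so (z+9) divides it; the quotient is 5z^3-23z^2+37z-15.
Then z = 3/5 is a root, giving the factor (5z-3) and quotient z^2-4z+5.
The quadratic z^2-4z+5 has discriminant -4 < 0 and is irreducible over ℤ.

(5z-3)(7z+12)(z+9)(z^2-4z+5)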